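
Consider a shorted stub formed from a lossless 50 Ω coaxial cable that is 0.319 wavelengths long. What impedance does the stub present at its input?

βl = 2π × 0.319 = 115°
tan(βl) = -2.16
For a shorted stub, Z_in = jZ_0·tan(βl)

Z_in ≈ −j108 Ω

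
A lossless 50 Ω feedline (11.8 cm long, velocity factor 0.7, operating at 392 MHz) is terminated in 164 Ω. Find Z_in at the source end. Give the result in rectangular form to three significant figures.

λ = v/f = 0.7·c / 392 MHz = 0.536 m
βl = 2π·l/λ = 2π × 0.22 = 79.3°
tan(βl) = tan(79.3°) = 5.29
Z_in = Z_0·(Z_L + jZ_0·tanβl)/(Z_0 + jZ_L·tanβl)
     = 50·(164 + j265)/(50 + j868)

Z_in ≈ 15.7 − j8.54 Ω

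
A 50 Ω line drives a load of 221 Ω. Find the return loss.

Γ = (221 − 50)/(221 + 50) = 0.631
RL = −20·log₁₀|Γ| = −20·log₁₀(0.631)

RL ≈ 4 dB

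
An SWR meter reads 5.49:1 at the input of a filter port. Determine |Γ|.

|Γ| = (S − 1)/(S + 1) = (5.49 − 1)/(5.49 + 1) = 4.49/6.49

|Γ| ≈ 0.692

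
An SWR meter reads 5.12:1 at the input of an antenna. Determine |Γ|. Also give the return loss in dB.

|Γ| = (S − 1)/(S + 1) = (5.12 − 1)/(5.12 + 1) = 4.12/6.12
RL = −20·log₁₀|Γ| = −20·log₁₀(0.673)

|Γ| ≈ 0.673; return loss ≈ 3.44 dB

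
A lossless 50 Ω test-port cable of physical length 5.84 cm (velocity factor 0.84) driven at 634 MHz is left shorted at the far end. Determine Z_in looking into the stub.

λ = v/f = 0.84·c / 634 MHz = 0.397 m
βl = 2π·l/λ = 2π × 0.147 = 52.9°
tan(βl) = 1.32
For a shorted stub, Z_in = jZ_0·tan(βl)

Z_in ≈ +j66.1 Ω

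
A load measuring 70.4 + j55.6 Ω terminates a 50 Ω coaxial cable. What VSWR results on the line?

VSWR ≈ 2.61

Γ = (Z_L − Z_0)/(Z_L + Z_0) = (20.4 + j55.6)/(120.4 + j55.6)
|Γ| = 59.2/133 = 0.447
VSWR = (1 + |Γ|)/(1 − |Γ|) = 1.45/0.553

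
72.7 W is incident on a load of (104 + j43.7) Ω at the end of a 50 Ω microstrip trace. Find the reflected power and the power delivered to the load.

|Γ| = |(54 + j43.7)/(154 + j43.7)| = 0.434
|Γ|² = 0.188
P_refl = |Γ|²·P_inc = 13.7 W, P_del = (1 − |Γ|²)·P_inc = 59 W

P_reflected ≈ 13.7 W; P_delivered ≈ 59 W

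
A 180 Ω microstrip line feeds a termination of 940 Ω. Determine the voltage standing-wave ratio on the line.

For a purely resistive load, VSWR = R_L/Z_0 or Z_0/R_L (whichever > 1) = 940/180

VSWR ≈ 5.22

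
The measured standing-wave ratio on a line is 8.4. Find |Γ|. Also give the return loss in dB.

|Γ| = (S − 1)/(S + 1) = (8.4 − 1)/(8.4 + 1) = 7.4/9.4
RL = −20·log₁₀|Γ| = −20·log₁₀(0.787)

|Γ| ≈ 0.787; return loss ≈ 2.08 dB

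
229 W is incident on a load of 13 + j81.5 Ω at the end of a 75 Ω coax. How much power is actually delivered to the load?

|Γ| = |(-62 + j81.5)/(88 + j81.5)| = 0.854
|Γ|² = 0.729
P_refl = |Γ|²·P_inc = 167 W, P_del = (1 − |Γ|²)·P_inc = 62.1 W

P_delivered ≈ 62.1 W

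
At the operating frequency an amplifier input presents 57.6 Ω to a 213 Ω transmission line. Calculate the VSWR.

For a purely resistive load, VSWR = R_L/Z_0 or Z_0/R_L (whichever > 1) = 213/57.6

VSWR ≈ 3.7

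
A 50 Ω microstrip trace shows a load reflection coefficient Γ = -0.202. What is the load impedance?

Z_L = Z_0·(1 + Γ)/(1 − Γ) = 50·(0.798)/(1.2)

Z_L ≈ 33.2 Ω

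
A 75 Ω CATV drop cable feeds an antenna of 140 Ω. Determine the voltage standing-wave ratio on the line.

VSWR ≈ 1.87

Γ = (140 − 75)/(140 + 75) = 0.302
VSWR = (1 + 0.302)/(1 − 0.302)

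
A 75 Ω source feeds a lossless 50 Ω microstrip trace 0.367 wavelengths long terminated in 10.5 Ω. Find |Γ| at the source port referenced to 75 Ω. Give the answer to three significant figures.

βl = 2π × 0.367 = 132°
tan(βl) = -1.11
Z_in = Z_0·(Z_L + jZ_0·tanβl)/(Z_0 + jZ_L·tanβl) = 22.1 − j50.2 Ω
Γ_s = (Z_in − Z_s)/(Z_in + Z_s) = (-52.9 − j50.2)/(97.1 − j50.2), |Γ_s| = 0.666

|Γ| ≈ 0.666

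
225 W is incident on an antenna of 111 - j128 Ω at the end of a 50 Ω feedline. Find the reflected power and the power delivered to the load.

P_reflected ≈ 107 W; P_delivered ≈ 118 W

|Γ| = |(61 − j128)/(161 − j128)| = 0.689
|Γ|² = 0.475
P_refl = |Γ|²·P_inc = 107 W, P_del = (1 − |Γ|²)·P_inc = 118 W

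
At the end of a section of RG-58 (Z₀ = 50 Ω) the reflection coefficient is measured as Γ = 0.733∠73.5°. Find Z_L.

Z_L = Z_0·(1 + Γ)/(1 − Γ) = 50·(1.21 + j0.703)/(0.792 − j0.703)

Z_L ≈ 20.6 + j62.7 Ω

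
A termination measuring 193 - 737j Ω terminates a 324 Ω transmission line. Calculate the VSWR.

Γ = (Z_L − Z_0)/(Z_L + Z_0) = (-131 − j737)/(517 − j737)
|Γ| = 749/900 = 0.831
VSWR = (1 + |Γ|)/(1 − |Γ|) = 1.83/0.169

VSWR ≈ 10.9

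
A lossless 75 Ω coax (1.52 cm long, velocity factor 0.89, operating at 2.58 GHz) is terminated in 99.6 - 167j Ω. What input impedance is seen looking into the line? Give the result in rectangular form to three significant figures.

λ = v/f = 0.89·c / 2.58 GHz = 0.103 m
βl = 2π·l/λ = 2π × 0.147 = 52.9°
tan(βl) = tan(52.9°) = 1.32
Z_in = Z_0·(Z_L + jZ_0·tanβl)/(Z_0 + jZ_L·tanβl)
     = 75·(99.6 − j67.9)/(296 + j132)

Z_in ≈ 14.7 − j23.8 Ω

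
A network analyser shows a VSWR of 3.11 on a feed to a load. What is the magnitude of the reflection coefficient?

|Γ| ≈ 0.513

|Γ| = (S − 1)/(S + 1) = (3.11 − 1)/(3.11 + 1) = 2.11/4.11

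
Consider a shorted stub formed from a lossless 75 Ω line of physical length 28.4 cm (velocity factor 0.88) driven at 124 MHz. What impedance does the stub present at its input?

Z_in ≈ +j83.4 Ω

λ = v/f = 0.88·c / 124 MHz = 2.13 m
βl = 2π·l/λ = 2π × 0.133 = 48°
tan(βl) = 1.11
For a shorted stub, Z_in = jZ_0·tan(βl)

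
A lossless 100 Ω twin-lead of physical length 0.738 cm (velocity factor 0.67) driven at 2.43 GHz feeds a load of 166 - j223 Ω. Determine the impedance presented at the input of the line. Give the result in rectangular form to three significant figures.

Z_in ≈ 33.8 − j81.4 Ω

λ = v/f = 0.67·c / 2.43 GHz = 0.0827 m
βl = 2π·l/λ = 2π × 0.0892 = 32.1°
tan(βl) = tan(32.1°) = 0.628
Z_in = Z_0·(Z_L + jZ_0·tanβl)/(Z_0 + jZ_L·tanβl)
     = 100·(166 − j160)/(240 + j104)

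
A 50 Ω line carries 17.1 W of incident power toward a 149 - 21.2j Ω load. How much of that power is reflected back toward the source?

|Γ| = |(99 − j21.2)/(199 − j21.2)| = 0.506
|Γ|² = 0.256
P_refl = |Γ|²·P_inc = 4.38 W, P_del = (1 − |Γ|²)·P_inc = 12.7 W

P_reflected ≈ 4.38 W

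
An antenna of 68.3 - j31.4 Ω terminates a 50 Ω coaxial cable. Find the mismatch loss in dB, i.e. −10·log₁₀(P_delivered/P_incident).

mismatch loss ≈ 0.401 dB

Γ = (18.3 − j31.4)/(118.3 − j31.4), |Γ| = 0.297
|Γ|² = 0.0882, so P_del/P_inc = 1 − |Γ|² = 0.912
ML = −10·log₁₀(1 − |Γ|²)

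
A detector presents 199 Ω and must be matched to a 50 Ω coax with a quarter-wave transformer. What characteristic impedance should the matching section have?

Z_qwt ≈ 99.7 Ω

Z_qwt = √(Z_0·R_L) = √(50 × 199) = √9950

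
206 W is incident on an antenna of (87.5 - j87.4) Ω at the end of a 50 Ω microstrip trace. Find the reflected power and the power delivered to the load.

P_reflected ≈ 70.2 W; P_delivered ≈ 136 W

|Γ| = |(37.5 − j87.4)/(137.5 − j87.4)| = 0.584
|Γ|² = 0.341
P_refl = |Γ|²·P_inc = 70.2 W, P_del = (1 − |Γ|²)·P_inc = 136 W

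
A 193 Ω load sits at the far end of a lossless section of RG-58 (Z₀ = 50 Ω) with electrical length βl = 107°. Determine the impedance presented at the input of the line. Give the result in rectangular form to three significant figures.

Z_in ≈ 14.1 + j14.2 Ω

tan(βl) = tan(107°) = -3.27
Z_in = Z_0·(Z_L + jZ_0·tanβl)/(Z_0 + jZ_L·tanβl)
     = 50·(193 − j164)/(50 − j631)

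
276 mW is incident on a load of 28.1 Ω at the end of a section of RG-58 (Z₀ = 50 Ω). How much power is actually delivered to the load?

Γ = (28.1 − 50)/(28.1 + 50) = -0.28
|Γ|² = 0.0786
P_refl = |Γ|²·P_inc = 21.7 mW, P_del = (1 − |Γ|²)·P_inc = 254 mW

P_delivered ≈ 254 mW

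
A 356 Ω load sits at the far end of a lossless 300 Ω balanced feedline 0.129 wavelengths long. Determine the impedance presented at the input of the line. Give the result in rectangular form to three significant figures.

βl = 2π × 0.129 = 46.4°
tan(βl) = tan(46.4°) = 1.05
Z_in = Z_0·(Z_L + jZ_0·tanβl)/(Z_0 + jZ_L·tanβl)
     = 300·(356 + j315)/(300 + j374)

Z_in ≈ 293 − j50.4 Ω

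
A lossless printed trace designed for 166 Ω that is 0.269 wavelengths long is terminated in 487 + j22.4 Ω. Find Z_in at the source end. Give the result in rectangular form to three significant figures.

Z_in ≈ 57 + j15 Ω

βl = 2π × 0.269 = 96.8°
tan(βl) = tan(96.8°) = -8.34
Z_in = Z_0·(Z_L + jZ_0·tanβl)/(Z_0 + jZ_L·tanβl)
     = 166·(487 − j1360)/(353 − j4060)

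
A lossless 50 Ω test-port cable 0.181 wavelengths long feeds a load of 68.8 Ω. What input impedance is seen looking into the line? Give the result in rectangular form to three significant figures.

Z_in ≈ 39.6 − j9.81 Ω

βl = 2π × 0.181 = 65.2°
tan(βl) = tan(65.2°) = 2.16
Z_in = Z_0·(Z_L + jZ_0·tanβl)/(Z_0 + jZ_L·tanβl)
     = 50·(68.8 + j108)/(50 + j149)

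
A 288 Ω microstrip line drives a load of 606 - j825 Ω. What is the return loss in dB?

Γ = (318 − j825)/(894 − j825), |Γ| = 0.727
RL = −20·log₁₀|Γ| = −20·log₁₀(0.727)

RL ≈ 2.77 dB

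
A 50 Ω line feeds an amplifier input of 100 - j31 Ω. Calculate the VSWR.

VSWR ≈ 2.25

Γ = (Z_L − Z_0)/(Z_L + Z_0) = (50 − j31)/(150 − j31)
|Γ| = 58.8/153 = 0.384
VSWR = (1 + |Γ|)/(1 − |Γ|) = 1.38/0.616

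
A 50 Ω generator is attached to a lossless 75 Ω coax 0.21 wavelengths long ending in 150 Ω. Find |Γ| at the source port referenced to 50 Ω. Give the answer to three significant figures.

βl = 2π × 0.21 = 75.6°
tan(βl) = 3.89
Z_in = Z_0·(Z_L + jZ_0·tanβl)/(Z_0 + jZ_L·tanβl) = 39.3 − j14.2 Ω
Γ_s = (Z_in − Z_s)/(Z_in + Z_s) = (-10.7 − j14.2)/(89.3 − j14.2), |Γ_s| = 0.196

|Γ| ≈ 0.196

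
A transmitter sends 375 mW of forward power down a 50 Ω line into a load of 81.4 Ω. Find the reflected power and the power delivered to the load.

P_reflected ≈ 21.4 mW; P_delivered ≈ 354 mW

Γ = (81.4 − 50)/(81.4 + 50) = 0.239
|Γ|² = 0.0571
P_refl = |Γ|²·P_inc = 21.4 mW, P_del = (1 − |Γ|²)·P_inc = 354 mW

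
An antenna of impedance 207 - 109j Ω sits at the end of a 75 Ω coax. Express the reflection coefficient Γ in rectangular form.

Γ = (Z_L − Z_0)/(Z_L + Z_0) = (132 − j109)/(282 − j109)

Γ ≈ 0.537 − j0.179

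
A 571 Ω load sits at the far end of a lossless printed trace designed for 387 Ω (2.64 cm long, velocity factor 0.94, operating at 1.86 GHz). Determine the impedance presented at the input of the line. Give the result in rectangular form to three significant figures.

Z_in ≈ 296 − j96.3 Ω

λ = v/f = 0.94·c / 1.86 GHz = 0.152 m
βl = 2π·l/λ = 2π × 0.174 = 62.7°
tan(βl) = tan(62.7°) = 1.94
Z_in = Z_0·(Z_L + jZ_0·tanβl)/(Z_0 + jZ_L·tanβl)
     = 387·(571 + j749)/(387 + j1110)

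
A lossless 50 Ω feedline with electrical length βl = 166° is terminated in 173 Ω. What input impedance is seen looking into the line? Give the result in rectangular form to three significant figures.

Z_in ≈ 105 + j78.4 Ω

tan(βl) = tan(166°) = -0.249
Z_in = Z_0·(Z_L + jZ_0·tanβl)/(Z_0 + jZ_L·tanβl)
     = 50·(173 − j12.5)/(50 − j43.1)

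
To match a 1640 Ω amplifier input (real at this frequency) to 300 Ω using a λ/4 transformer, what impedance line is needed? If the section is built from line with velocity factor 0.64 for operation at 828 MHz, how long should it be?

Z_qwt ≈ 701 Ω; length ≈ 5.8 cm

Z_qwt = √(Z_0·R_L) = √(300 × 1640) = √492000
λ = 0.64·c/f = 0.232 m, so l = λ/4 = 0.058 m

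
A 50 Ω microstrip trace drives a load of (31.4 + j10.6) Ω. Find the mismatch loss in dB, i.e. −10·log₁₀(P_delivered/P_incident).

Γ = (-18.6 + j10.6)/(81.4 + j10.6), |Γ| = 0.261
|Γ|² = 0.068, so P_del/P_inc = 1 − |Γ|² = 0.932
ML = −10·log₁₀(1 − |Γ|²)

mismatch loss ≈ 0.306 dB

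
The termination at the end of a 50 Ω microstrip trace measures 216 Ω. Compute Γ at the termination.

Γ = 0.624

Γ = (Z_L − Z_0)/(Z_L + Z_0) = (216 − 50)/(216 + 50) = 166/266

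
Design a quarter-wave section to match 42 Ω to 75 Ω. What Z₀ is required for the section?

Z_qwt ≈ 56.1 Ω

Z_qwt = √(Z_0·R_L) = √(75 × 42) = √3150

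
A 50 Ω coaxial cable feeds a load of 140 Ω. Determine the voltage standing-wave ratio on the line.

VSWR ≈ 2.8

Γ = (140 − 50)/(140 + 50) = 0.474
VSWR = (1 + 0.474)/(1 − 0.474)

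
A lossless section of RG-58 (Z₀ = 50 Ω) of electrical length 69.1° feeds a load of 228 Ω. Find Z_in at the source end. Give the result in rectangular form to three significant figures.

Z_in ≈ 12.5 − j18 Ω

tan(βl) = tan(69.1°) = 2.62
Z_in = Z_0·(Z_L + jZ_0·tanβl)/(Z_0 + jZ_L·tanβl)
     = 50·(228 + j131)/(50 + j597)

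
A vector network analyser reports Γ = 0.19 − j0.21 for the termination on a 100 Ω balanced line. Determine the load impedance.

Z_L ≈ 131 − j60 Ω

Z_L = Z_0·(1 + Γ)/(1 − Γ) = 100·(1.19 − j0.21)/(0.81 + j0.21)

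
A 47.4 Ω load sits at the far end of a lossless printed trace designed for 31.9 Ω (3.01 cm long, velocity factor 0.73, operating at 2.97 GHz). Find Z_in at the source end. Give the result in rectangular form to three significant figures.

Z_in ≈ 34.9 + j13 Ω

λ = v/f = 0.73·c / 2.97 GHz = 0.0737 m
βl = 2π·l/λ = 2π × 0.408 = 147°
tan(βl) = tan(147°) = -0.651
Z_in = Z_0·(Z_L + jZ_0·tanβl)/(Z_0 + jZ_L·tanβl)
     = 31.9·(47.4 − j20.8)/(31.9 − j30.8)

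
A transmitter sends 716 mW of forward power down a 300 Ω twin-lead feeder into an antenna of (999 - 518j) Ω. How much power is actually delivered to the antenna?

|Γ| = |(699 − j518)/(1299 − j518)| = 0.622
|Γ|² = 0.387
P_refl = |Γ|²·P_inc = 277 mW, P_del = (1 − |Γ|²)·P_inc = 439 mW

P_delivered ≈ 439 mW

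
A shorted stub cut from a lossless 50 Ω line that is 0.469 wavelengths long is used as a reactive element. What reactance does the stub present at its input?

X_in ≈ -9.86 Ω (capacitive)

βl = 2π × 0.469 = 169°
tan(βl) = -0.197
For a shorted stub, Z_in = jZ_0·tan(βl)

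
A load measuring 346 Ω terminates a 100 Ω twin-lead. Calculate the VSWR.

Γ = (346 − 100)/(346 + 100) = 0.552
VSWR = (1 + 0.552)/(1 − 0.552)

VSWR ≈ 3.46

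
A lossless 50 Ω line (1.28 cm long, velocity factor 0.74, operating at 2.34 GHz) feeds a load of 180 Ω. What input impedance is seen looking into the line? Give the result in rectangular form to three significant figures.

λ = v/f = 0.74·c / 2.34 GHz = 0.0949 m
βl = 2π·l/λ = 2π × 0.135 = 48.6°
tan(βl) = tan(48.6°) = 1.13
Z_in = Z_0·(Z_L + jZ_0·tanβl)/(Z_0 + jZ_L·tanβl)
     = 50·(180 + j56.7)/(50 + j204)

Z_in ≈ 23.3 − j38.4 Ω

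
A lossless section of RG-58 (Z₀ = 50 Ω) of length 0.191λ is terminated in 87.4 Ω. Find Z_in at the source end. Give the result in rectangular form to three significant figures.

Z_in ≈ 31.4 − j12.5 Ω

βl = 2π × 0.191 = 68.8°
tan(βl) = tan(68.8°) = 2.57
Z_in = Z_0·(Z_L + jZ_0·tanβl)/(Z_0 + jZ_L·tanβl)
     = 50·(87.4 + j129)/(50 + j225)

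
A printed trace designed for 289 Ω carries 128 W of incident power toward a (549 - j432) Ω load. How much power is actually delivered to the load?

|Γ| = |(260 − j432)/(838 − j432)| = 0.535
|Γ|² = 0.286
P_refl = |Γ|²·P_inc = 36.6 W, P_del = (1 − |Γ|²)·P_inc = 91.4 W

P_delivered ≈ 91.4 W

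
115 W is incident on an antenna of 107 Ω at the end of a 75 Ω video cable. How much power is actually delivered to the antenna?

Γ = (107 − 75)/(107 + 75) = 0.176
|Γ|² = 0.0309
P_refl = |Γ|²·P_inc = 3.56 W, P_del = (1 − |Γ|²)·P_inc = 111 W

P_delivered ≈ 111 W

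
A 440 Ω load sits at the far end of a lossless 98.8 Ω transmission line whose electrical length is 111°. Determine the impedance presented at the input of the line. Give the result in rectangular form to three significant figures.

tan(βl) = tan(111°) = -2.61
Z_in = Z_0·(Z_L + jZ_0·tanβl)/(Z_0 + jZ_L·tanβl)
     = 98.8·(440 − j257)/(98.8 − j1150)

Z_in ≈ 25.3 + j35.7 Ω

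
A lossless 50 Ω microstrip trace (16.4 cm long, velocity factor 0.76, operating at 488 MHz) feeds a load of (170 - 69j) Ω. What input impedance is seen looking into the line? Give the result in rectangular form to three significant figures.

Z_in ≈ 21.9 + j41 Ω

λ = v/f = 0.76·c / 488 MHz = 0.467 m
βl = 2π·l/λ = 2π × 0.351 = 126°
tan(βl) = tan(126°) = -1.36
Z_in = Z_0·(Z_L + jZ_0·tanβl)/(Z_0 + jZ_L·tanβl)
     = 50·(170 − j137)/(-43.7 − j231)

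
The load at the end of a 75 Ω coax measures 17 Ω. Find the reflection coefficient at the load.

Γ = (Z_L − Z_0)/(Z_L + Z_0) = (17 − 75)/(17 + 75) = -58/92

Γ = -0.63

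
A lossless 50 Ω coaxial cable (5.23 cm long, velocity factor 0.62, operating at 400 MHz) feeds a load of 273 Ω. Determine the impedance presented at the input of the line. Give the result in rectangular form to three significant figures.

λ = v/f = 0.62·c / 400 MHz = 0.465 m
βl = 2π·l/λ = 2π × 0.112 = 40.5°
tan(βl) = tan(40.5°) = 0.854
Z_in = Z_0·(Z_L + jZ_0·tanβl)/(Z_0 + jZ_L·tanβl)
     = 50·(273 + j42.7)/(50 + j233)

Z_in ≈ 20.8 − j54.1 Ω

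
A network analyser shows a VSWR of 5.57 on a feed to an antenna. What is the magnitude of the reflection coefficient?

|Γ| = (S − 1)/(S + 1) = (5.57 − 1)/(5.57 + 1) = 4.57/6.57

|Γ| ≈ 0.696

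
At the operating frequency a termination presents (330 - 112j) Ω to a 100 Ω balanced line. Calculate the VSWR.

Γ = (Z_L − Z_0)/(Z_L + Z_0) = (230 − j112)/(430 − j112)
|Γ| = 256/444 = 0.576
VSWR = (1 + |Γ|)/(1 − |Γ|) = 1.58/0.424

VSWR ≈ 3.71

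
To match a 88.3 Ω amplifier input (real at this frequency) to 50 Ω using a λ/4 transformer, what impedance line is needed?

Z_qwt = √(Z_0·R_L) = √(50 × 88.3) = √4415

Z_qwt ≈ 66.4 Ω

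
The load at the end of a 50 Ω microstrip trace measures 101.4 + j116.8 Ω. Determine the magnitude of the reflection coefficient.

Γ = (Z_L − Z_0)/(Z_L + Z_0) = (51.4 + j116.8)/(151.4 + j116.8)
|Γ| = 128/191

|Γ| ≈ 0.667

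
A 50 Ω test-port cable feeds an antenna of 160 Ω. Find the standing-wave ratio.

For a purely resistive load, VSWR = R_L/Z_0 or Z_0/R_L (whichever > 1) = 160/50

VSWR ≈ 3.2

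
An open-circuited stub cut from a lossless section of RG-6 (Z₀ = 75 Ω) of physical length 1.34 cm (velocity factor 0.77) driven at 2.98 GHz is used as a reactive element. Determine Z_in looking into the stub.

Z_in ≈ −j39.5 Ω

λ = v/f = 0.77·c / 2.98 GHz = 0.0775 m
βl = 2π·l/λ = 2π × 0.173 = 62.2°
tan(βl) = 1.9
For an open-circuited stub, Z_in = −jZ_0·cot(βl) = −jZ_0/tan(βl)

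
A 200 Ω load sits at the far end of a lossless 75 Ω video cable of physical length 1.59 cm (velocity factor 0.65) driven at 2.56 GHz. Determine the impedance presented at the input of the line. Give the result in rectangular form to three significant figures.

Z_in ≈ 29.8 − j16.9 Ω

λ = v/f = 0.65·c / 2.56 GHz = 0.0762 m
βl = 2π·l/λ = 2π × 0.209 = 75.1°
tan(βl) = tan(75.1°) = 3.77
Z_in = Z_0·(Z_L + jZ_0·tanβl)/(Z_0 + jZ_L·tanβl)
     = 75·(200 + j283)/(75 + j754)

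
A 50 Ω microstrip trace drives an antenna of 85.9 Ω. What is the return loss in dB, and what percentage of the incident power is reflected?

Γ = (85.9 − 50)/(85.9 + 50) = 0.264
RL = −20·log₁₀(0.264) = 11.6 dB
P_refl/P_inc = |Γ|² = 0.0698

RL ≈ 11.6 dB; 6.98% of incident power reflected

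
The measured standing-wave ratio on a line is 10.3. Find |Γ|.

|Γ| = (S − 1)/(S + 1) = (10.3 − 1)/(10.3 + 1) = 9.3/11.3

|Γ| ≈ 0.823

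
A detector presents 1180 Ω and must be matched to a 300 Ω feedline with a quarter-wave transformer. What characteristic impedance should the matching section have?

Z_qwt ≈ 595 Ω

Z_qwt = √(Z_0·R_L) = √(300 × 1180) = √354000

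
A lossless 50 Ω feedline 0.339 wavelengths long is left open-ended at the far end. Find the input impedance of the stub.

βl = 2π × 0.339 = 122°
tan(βl) = -1.6
For an open-ended stub, Z_in = −jZ_0·cot(βl) = −jZ_0/tan(βl)

Z_in ≈ +j31.3 Ω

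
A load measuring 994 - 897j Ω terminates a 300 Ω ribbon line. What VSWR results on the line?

VSWR ≈ 6.15

Γ = (Z_L − Z_0)/(Z_L + Z_0) = (694 − j897)/(1294 − j897)
|Γ| = 1130/1570 = 0.72
VSWR = (1 + |Γ|)/(1 − |Γ|) = 1.72/0.28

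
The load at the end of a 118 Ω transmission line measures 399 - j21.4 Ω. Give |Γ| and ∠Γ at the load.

Γ ≈ 0.545 ∠ -1.98°

Γ = (Z_L − Z_0)/(Z_L + Z_0) = (281 − j21.4)/(517 − j21.4)
|Γ| = 282/517 = 0.545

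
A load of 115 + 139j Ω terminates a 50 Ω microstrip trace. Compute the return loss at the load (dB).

RL ≈ 2.96 dB

Γ = (65 + j139)/(165 + j139), |Γ| = 0.711
RL = −20·log₁₀|Γ| = −20·log₁₀(0.711)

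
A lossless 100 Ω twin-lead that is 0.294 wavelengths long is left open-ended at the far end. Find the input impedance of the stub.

βl = 2π × 0.294 = 106°
tan(βl) = -3.52
For an open-ended stub, Z_in = −jZ_0·cot(βl) = −jZ_0/tan(βl)

Z_in ≈ +j28.4 Ω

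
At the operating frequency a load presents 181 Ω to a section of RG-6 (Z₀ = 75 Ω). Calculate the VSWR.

VSWR ≈ 2.41

Γ = (181 − 75)/(181 + 75) = 0.414
VSWR = (1 + 0.414)/(1 − 0.414)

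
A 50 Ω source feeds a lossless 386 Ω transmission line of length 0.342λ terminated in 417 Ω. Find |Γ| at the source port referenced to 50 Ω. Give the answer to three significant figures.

βl = 2π × 0.342 = 123°
tan(βl) = -1.53
Z_in = Z_0·(Z_L + jZ_0·tanβl)/(Z_0 + jZ_L·tanβl) = 373 + j26.4 Ω
Γ_s = (Z_in − Z_s)/(Z_in + Z_s) = (323 + j26.4)/(423 + j26.4), |Γ_s| = 0.765

|Γ| ≈ 0.765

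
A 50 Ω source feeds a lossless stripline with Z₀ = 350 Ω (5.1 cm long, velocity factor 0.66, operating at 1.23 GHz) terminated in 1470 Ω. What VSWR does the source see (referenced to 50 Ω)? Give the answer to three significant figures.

λ = v/f = 0.66·c / 1.23 GHz = 0.161 m
βl = 2π·l/λ = 2π × 0.317 = 114°
tan(βl) = -2.24
Z_in = Z_0·(Z_L + jZ_0·tanβl)/(Z_0 + jZ_L·tanβl) = 98.8 + j146 Ω
Γ_s = (Z_in − Z_s)/(Z_in + Z_s) = (48.8 + j146)/(149 + j146), |Γ_s| = 0.738
VSWR = (1 + |Γ_s|)/(1 − |Γ_s|)

VSWR ≈ 6.63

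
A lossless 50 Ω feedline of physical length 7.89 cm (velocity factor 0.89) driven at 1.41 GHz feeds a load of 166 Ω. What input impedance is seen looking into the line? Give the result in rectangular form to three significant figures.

Z_in ≈ 47.4 + j61.9 Ω

λ = v/f = 0.89·c / 1.41 GHz = 0.189 m
βl = 2π·l/λ = 2π × 0.417 = 150°
tan(βl) = tan(150°) = -0.577
Z_in = Z_0·(Z_L + jZ_0·tanβl)/(Z_0 + jZ_L·tanβl)
     = 50·(166 − j28.9)/(50 − j95.8)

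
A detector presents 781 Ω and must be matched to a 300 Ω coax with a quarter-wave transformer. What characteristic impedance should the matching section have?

Z_qwt = √(Z_0·R_L) = √(300 × 781) = √234300

Z_qwt ≈ 484 Ω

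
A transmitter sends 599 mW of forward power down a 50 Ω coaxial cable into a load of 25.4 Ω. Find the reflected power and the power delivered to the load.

Γ = (25.4 − 50)/(25.4 + 50) = -0.326
|Γ|² = 0.106
P_refl = |Γ|²·P_inc = 63.8 mW, P_del = (1 − |Γ|²)·P_inc = 535 mW

P_reflected ≈ 63.8 mW; P_delivered ≈ 535 mW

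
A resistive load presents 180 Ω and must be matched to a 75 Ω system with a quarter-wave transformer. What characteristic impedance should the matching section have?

Z_qwt ≈ 116 Ω

Z_qwt = √(Z_0·R_L) = √(75 × 180) = √13500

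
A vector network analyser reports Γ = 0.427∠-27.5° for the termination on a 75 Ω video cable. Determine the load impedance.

Z_L = Z_0·(1 + Γ)/(1 − Γ) = 75·(1.38 − j0.197)/(0.621 + j0.197)

Z_L ≈ 144 − j69.6 Ω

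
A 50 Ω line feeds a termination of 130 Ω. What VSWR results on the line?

VSWR ≈ 2.6

Γ = (130 − 50)/(130 + 50) = 0.444
VSWR = (1 + 0.444)/(1 − 0.444)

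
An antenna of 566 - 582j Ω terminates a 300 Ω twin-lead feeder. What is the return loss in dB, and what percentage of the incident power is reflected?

Γ = (266 − j582)/(866 − j582), |Γ| = 0.613
RL = −20·log₁₀(0.613) = 4.25 dB
P_refl/P_inc = |Γ|² = 0.376

RL ≈ 4.25 dB; 37.6% of incident power reflected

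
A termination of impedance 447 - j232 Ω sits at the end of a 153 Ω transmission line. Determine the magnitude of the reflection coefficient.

|Γ| ≈ 0.582

Γ = (Z_L − Z_0)/(Z_L + Z_0) = (294 − j232)/(600 − j232)
|Γ| = 375/643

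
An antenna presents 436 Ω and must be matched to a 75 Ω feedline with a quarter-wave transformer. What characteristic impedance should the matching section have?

Z_qwt = √(Z_0·R_L) = √(75 × 436) = √32700

Z_qwt ≈ 181 Ω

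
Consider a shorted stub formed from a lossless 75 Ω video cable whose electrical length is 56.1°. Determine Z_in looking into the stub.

Z_in ≈ +j112 Ω

tan(βl) = 1.49
For a shorted stub, Z_in = jZ_0·tan(βl)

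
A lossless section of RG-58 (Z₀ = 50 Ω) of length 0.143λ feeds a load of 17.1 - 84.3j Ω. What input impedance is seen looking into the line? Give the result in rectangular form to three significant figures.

Z_in ≈ 4.45 − j7.5 Ω

βl = 2π × 0.143 = 51.5°
tan(βl) = tan(51.5°) = 1.26
Z_in = Z_0·(Z_L + jZ_0·tanβl)/(Z_0 + jZ_L·tanβl)
     = 50·(17.1 − j21.5)/(156 + j21.5)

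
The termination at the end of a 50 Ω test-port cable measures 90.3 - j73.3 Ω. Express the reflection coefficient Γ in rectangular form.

Γ = (Z_L − Z_0)/(Z_L + Z_0) = (40.3 − j73.3)/(140.3 − j73.3)

Γ ≈ 0.44 − j0.293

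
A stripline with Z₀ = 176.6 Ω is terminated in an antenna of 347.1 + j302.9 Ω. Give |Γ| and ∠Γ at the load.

Γ ≈ 0.575 ∠ 30.6°

Γ = (Z_L − Z_0)/(Z_L + Z_0) = (170.5 + j302.9)/(523.7 + j302.9)
|Γ| = 348/605 = 0.575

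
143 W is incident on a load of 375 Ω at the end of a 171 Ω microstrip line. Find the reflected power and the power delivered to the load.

Γ = (375 − 171)/(375 + 171) = 0.374
|Γ|² = 0.14
P_refl = |Γ|²·P_inc = 20 W, P_del = (1 − |Γ|²)·P_inc = 123 W

P_reflected ≈ 20 W; P_delivered ≈ 123 W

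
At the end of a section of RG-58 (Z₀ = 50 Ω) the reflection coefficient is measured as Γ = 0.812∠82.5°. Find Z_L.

Z_L ≈ 11.8 + j55.6 Ω

Z_L = Z_0·(1 + Γ)/(1 − Γ) = 50·(1.11 + j0.805)/(0.894 − j0.805)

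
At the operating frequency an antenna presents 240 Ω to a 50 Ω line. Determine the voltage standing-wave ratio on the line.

For a purely resistive load, VSWR = R_L/Z_0 or Z_0/R_L (whichever > 1) = 240/50

VSWR ≈ 4.8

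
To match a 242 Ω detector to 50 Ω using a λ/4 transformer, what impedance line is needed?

Z_qwt ≈ 110 Ω

Z_qwt = √(Z_0·R_L) = √(50 × 242) = √12100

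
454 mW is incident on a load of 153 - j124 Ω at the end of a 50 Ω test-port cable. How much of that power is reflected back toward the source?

|Γ| = |(103 − j124)/(203 − j124)| = 0.678
|Γ|² = 0.459
P_refl = |Γ|²·P_inc = 208 mW, P_del = (1 − |Γ|²)·P_inc = 246 mW

P_reflected ≈ 208 mW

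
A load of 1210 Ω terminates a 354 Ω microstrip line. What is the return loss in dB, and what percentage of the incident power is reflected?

Γ = (1210 − 354)/(1210 + 354) = 0.547
RL = −20·log₁₀(0.547) = 5.24 dB
P_refl/P_inc = |Γ|² = 0.3

RL ≈ 5.24 dB; 30% of incident power reflected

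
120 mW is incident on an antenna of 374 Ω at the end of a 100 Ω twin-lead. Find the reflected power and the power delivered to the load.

P_reflected ≈ 40.1 mW; P_delivered ≈ 79.9 mW

Γ = (374 − 100)/(374 + 100) = 0.578
|Γ|² = 0.334
P_refl = |Γ|²·P_inc = 40.1 mW, P_del = (1 − |Γ|²)·P_inc = 79.9 mW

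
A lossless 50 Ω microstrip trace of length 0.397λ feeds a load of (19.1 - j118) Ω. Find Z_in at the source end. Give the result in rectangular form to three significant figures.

Z_in ≈ 43 + j183 Ω

βl = 2π × 0.397 = 143°
tan(βl) = tan(143°) = -0.756
Z_in = Z_0·(Z_L + jZ_0·tanβl)/(Z_0 + jZ_L·tanβl)
     = 50·(19.1 − j156)/(-39.2 − j14.4)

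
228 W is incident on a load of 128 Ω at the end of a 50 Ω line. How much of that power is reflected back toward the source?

Γ = (128 − 50)/(128 + 50) = 0.438
|Γ|² = 0.192
P_refl = |Γ|²·P_inc = 43.8 W, P_del = (1 − |Γ|²)·P_inc = 184 W

P_reflected ≈ 43.8 W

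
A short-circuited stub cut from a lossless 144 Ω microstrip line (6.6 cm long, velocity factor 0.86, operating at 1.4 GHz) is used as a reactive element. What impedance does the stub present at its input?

Z_in ≈ −j178 Ω

λ = v/f = 0.86·c / 1.4 GHz = 0.184 m
βl = 2π·l/λ = 2π × 0.358 = 129°
tan(βl) = -1.24
For a short-circuited stub, Z_in = jZ_0·tan(βl)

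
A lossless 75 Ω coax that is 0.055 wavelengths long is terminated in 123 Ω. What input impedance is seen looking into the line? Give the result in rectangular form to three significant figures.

βl = 2π × 0.055 = 19.8°
tan(βl) = tan(19.8°) = 0.36
Z_in = Z_0·(Z_L + jZ_0·tanβl)/(Z_0 + jZ_L·tanβl)
     = 75·(123 + j27)/(75 + j44.3)

Z_in ≈ 103 − j33.8 Ω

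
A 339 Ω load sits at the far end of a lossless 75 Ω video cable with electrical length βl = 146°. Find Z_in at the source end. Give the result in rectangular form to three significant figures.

Z_in ≈ 47.9 + j95.5 Ω

tan(βl) = tan(146°) = -0.675
Z_in = Z_0·(Z_L + jZ_0·tanβl)/(Z_0 + jZ_L·tanβl)
     = 75·(339 − j50.6)/(75 − j229)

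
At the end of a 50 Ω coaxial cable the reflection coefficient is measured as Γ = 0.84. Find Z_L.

Z_L = Z_0·(1 + Γ)/(1 − Γ) = 50·(1.84)/(0.16)

Z_L ≈ 575 Ω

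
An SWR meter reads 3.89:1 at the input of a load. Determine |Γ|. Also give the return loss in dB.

|Γ| = (S − 1)/(S + 1) = (3.89 − 1)/(3.89 + 1) = 2.89/4.89
RL = −20·log₁₀|Γ| = −20·log₁₀(0.591)

|Γ| ≈ 0.591; return loss ≈ 4.57 dB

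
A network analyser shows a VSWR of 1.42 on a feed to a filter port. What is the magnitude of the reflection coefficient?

|Γ| = (S − 1)/(S + 1) = (1.42 − 1)/(1.42 + 1) = 0.42/2.42

|Γ| ≈ 0.174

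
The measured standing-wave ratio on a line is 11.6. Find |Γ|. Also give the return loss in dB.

|Γ| ≈ 0.841; return loss ≈ 1.5 dB

|Γ| = (S − 1)/(S + 1) = (11.6 − 1)/(11.6 + 1) = 10.6/12.6
RL = −20·log₁₀|Γ| = −20·log₁₀(0.841)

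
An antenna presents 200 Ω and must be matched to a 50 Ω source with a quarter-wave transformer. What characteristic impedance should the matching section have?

Z_qwt = √(Z_0·R_L) = √(50 × 200) = √10000

Z_qwt ≈ 100 Ω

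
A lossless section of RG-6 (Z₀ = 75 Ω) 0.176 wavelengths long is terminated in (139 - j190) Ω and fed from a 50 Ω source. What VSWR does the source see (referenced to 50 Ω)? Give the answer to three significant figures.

VSWR ≈ 3.99

βl = 2π × 0.176 = 63.4°
tan(βl) = 1.99
Z_in = Z_0·(Z_L + jZ_0·tanβl)/(Z_0 + jZ_L·tanβl) = 13.8 − j15.1 Ω
Γ_s = (Z_in − Z_s)/(Z_in + Z_s) = (-36.2 − j15.1)/(63.8 − j15.1), |Γ_s| = 0.599
VSWR = (1 + |Γ_s|)/(1 − |Γ_s|)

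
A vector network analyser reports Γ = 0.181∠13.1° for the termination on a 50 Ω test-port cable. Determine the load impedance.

Z_L ≈ 71.1 + j6.03 Ω

Z_L = Z_0·(1 + Γ)/(1 − Γ) = 50·(1.18 + j0.041)/(0.824 − j0.041)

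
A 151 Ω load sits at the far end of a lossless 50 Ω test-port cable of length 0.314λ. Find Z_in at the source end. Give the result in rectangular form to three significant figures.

Z_in ≈ 19.2 + j18.6 Ω

βl = 2π × 0.314 = 113°
tan(βl) = tan(113°) = -2.35
Z_in = Z_0·(Z_L + jZ_0·tanβl)/(Z_0 + jZ_L·tanβl)
     = 50·(151 − j118)/(50 − j355)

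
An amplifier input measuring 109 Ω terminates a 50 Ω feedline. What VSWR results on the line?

VSWR ≈ 2.18

For a purely resistive load, VSWR = R_L/Z_0 or Z_0/R_L (whichever > 1) = 109/50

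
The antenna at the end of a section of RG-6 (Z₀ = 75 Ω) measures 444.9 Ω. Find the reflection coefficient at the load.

Γ = 0.711

Γ = (Z_L − Z_0)/(Z_L + Z_0) = (444.9 − 75)/(444.9 + 75) = 369.9/519.9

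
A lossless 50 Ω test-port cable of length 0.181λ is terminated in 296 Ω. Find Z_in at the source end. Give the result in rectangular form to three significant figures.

Z_in ≈ 10.2 − j22.3 Ω

βl = 2π × 0.181 = 65.2°
tan(βl) = tan(65.2°) = 2.16
Z_in = Z_0·(Z_L + jZ_0·tanβl)/(Z_0 + jZ_L·tanβl)
     = 50·(296 + j108)/(50 + j639)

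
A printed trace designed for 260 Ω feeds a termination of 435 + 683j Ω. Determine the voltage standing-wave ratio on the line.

Γ = (Z_L − Z_0)/(Z_L + Z_0) = (175 + j683)/(695 + j683)
|Γ| = 705/974 = 0.724
VSWR = (1 + |Γ|)/(1 − |Γ|) = 1.72/0.276

VSWR ≈ 6.23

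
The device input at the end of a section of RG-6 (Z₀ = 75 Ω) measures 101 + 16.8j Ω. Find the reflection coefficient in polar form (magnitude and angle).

Γ ≈ 0.175 ∠ 27.4°

Γ = (Z_L − Z_0)/(Z_L + Z_0) = (26 + j16.8)/(176 + j16.8)
|Γ| = 31/177 = 0.175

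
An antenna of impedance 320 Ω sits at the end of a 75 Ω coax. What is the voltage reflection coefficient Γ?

Γ = (Z_L − Z_0)/(Z_L + Z_0) = (320 − 75)/(320 + 75) = 245/395

Γ = 0.62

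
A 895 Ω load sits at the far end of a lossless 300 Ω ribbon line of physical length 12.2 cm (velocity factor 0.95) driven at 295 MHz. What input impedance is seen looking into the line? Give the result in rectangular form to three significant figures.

Z_in ≈ 179 − j236 Ω

λ = v/f = 0.95·c / 295 MHz = 0.966 m
βl = 2π·l/λ = 2π × 0.126 = 45.5°
tan(βl) = tan(45.5°) = 1.02
Z_in = Z_0·(Z_L + jZ_0·tanβl)/(Z_0 + jZ_L·tanβl)
     = 300·(895 + j305)/(300 + j910)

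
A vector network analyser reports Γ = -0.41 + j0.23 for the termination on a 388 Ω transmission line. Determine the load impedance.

Z_L = Z_0·(1 + Γ)/(1 − Γ) = 388·(0.59 + j0.23)/(1.41 − j0.23)

Z_L ≈ 148 + j87.4 Ω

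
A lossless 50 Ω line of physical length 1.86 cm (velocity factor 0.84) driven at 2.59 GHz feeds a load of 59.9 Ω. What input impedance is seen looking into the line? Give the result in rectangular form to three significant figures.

Z_in ≈ 43.5 − j5.32 Ω

λ = v/f = 0.84·c / 2.59 GHz = 0.0973 m
βl = 2π·l/λ = 2π × 0.191 = 68.8°
tan(βl) = tan(68.8°) = 2.58
Z_in = Z_0·(Z_L + jZ_0·tanβl)/(Z_0 + jZ_L·tanβl)
     = 50·(59.9 + j129)/(50 + j155)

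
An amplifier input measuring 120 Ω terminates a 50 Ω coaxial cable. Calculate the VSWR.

Γ = (120 − 50)/(120 + 50) = 0.412
VSWR = (1 + 0.412)/(1 − 0.412)

VSWR ≈ 2.4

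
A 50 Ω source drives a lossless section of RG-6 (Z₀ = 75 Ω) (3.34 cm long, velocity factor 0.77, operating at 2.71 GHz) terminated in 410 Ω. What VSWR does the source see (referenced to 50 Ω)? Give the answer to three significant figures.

λ = v/f = 0.77·c / 2.71 GHz = 0.0852 m
βl = 2π·l/λ = 2π × 0.392 = 141°
tan(βl) = -0.808
Z_in = Z_0·(Z_L + jZ_0·tanβl)/(Z_0 + jZ_L·tanβl) = 33 + j85.3 Ω
Γ_s = (Z_in − Z_s)/(Z_in + Z_s) = (-17 + j85.3)/(83 + j85.3), |Γ_s| = 0.731
VSWR = (1 + |Γ_s|)/(1 − |Γ_s|)

VSWR ≈ 6.43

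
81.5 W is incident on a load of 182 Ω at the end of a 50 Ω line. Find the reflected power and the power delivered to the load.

Γ = (182 − 50)/(182 + 50) = 0.569
|Γ|² = 0.324
P_refl = |Γ|²·P_inc = 26.4 W, P_del = (1 − |Γ|²)·P_inc = 55.1 W

P_reflected ≈ 26.4 W; P_delivered ≈ 55.1 W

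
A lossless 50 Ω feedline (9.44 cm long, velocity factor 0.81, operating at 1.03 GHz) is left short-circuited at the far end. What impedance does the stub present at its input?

Z_in ≈ −j36.3 Ω

λ = v/f = 0.81·c / 1.03 GHz = 0.236 m
βl = 2π·l/λ = 2π × 0.4 = 144°
tan(βl) = -0.725
For a short-circuited stub, Z_in = jZ_0·tan(βl)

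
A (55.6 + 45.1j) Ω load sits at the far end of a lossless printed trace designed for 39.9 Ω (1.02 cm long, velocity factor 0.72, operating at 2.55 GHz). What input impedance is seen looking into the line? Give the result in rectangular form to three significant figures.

λ = v/f = 0.72·c / 2.55 GHz = 0.0847 m
βl = 2π·l/λ = 2π × 0.12 = 43.4°
tan(βl) = tan(43.4°) = 0.944
Z_in = Z_0·(Z_L + jZ_0·tanβl)/(Z_0 + jZ_L·tanβl)
     = 39.9·(55.6 + j82.8)/(-2.67 + j52.5)

Z_in ≈ 60.6 − j45.4 Ω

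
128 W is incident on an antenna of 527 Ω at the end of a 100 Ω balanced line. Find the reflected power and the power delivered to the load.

P_reflected ≈ 59.4 W; P_delivered ≈ 68.6 W

Γ = (527 − 100)/(527 + 100) = 0.681
|Γ|² = 0.464
P_refl = |Γ|²·P_inc = 59.4 W, P_del = (1 − |Γ|²)·P_inc = 68.6 W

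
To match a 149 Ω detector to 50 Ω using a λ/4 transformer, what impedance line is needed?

Z_qwt = √(Z_0·R_L) = √(50 × 149) = √7450

Z_qwt ≈ 86.3 Ω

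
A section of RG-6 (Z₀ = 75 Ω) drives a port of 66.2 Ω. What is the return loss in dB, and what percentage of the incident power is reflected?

RL ≈ 24.1 dB; 0.388% of incident power reflected

Γ = (66.2 − 75)/(66.2 + 75) = -0.0623
RL = −20·log₁₀(0.0623) = 24.1 dB
P_refl/P_inc = |Γ|² = 0.00388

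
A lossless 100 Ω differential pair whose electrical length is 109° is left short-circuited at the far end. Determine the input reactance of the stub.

X_in ≈ -290 Ω (capacitive)

tan(βl) = -2.9
For a short-circuited stub, Z_in = jZ_0·tan(βl)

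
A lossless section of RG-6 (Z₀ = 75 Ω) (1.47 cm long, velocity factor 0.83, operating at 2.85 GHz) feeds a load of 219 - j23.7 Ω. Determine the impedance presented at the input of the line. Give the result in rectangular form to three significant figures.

Z_in ≈ 31 − j33 Ω

λ = v/f = 0.83·c / 2.85 GHz = 0.0874 m
βl = 2π·l/λ = 2π × 0.168 = 60.6°
tan(βl) = tan(60.6°) = 1.77
Z_in = Z_0·(Z_L + jZ_0·tanβl)/(Z_0 + jZ_L·tanβl)
     = 75·(219 + j109)/(117 + j388)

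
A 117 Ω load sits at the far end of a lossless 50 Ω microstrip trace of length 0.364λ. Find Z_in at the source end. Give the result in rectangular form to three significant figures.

βl = 2π × 0.364 = 131°
tan(βl) = tan(131°) = -1.15
Z_in = Z_0·(Z_L + jZ_0·tanβl)/(Z_0 + jZ_L·tanβl)
     = 50·(117 − j57.4)/(50 − j134)

Z_in ≈ 33 + j31.3 Ω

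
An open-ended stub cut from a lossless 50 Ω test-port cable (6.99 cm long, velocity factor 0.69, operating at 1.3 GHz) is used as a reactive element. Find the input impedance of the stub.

Z_in ≈ +j124 Ω

λ = v/f = 0.69·c / 1.3 GHz = 0.159 m
βl = 2π·l/λ = 2π × 0.439 = 158°
tan(βl) = -0.403
For an open-ended stub, Z_in = −jZ_0·cot(βl) = −jZ_0/tan(βl)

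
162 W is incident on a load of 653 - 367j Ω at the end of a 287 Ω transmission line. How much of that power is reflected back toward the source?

|Γ| = |(366 − j367)/(940 − j367)| = 0.514
|Γ|² = 0.264
P_refl = |Γ|²·P_inc = 42.7 W, P_del = (1 − |Γ|²)·P_inc = 119 W

P_reflected ≈ 42.7 W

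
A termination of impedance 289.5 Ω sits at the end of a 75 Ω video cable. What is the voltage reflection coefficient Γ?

Γ = (Z_L − Z_0)/(Z_L + Z_0) = (289.5 − 75)/(289.5 + 75) = 214.5/364.5

Γ = 0.588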